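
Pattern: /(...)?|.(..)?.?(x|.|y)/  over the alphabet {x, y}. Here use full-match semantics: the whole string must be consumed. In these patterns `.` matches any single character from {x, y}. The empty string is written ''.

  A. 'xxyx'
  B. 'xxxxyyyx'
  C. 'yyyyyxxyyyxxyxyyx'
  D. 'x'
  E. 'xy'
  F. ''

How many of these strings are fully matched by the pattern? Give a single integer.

A. 'xxyx' → match
B. 'xxxxyyyx' → no match
C → no match
D. 'x' → no match
E. 'xy' → match
F. '' → match
Total matched: 3

3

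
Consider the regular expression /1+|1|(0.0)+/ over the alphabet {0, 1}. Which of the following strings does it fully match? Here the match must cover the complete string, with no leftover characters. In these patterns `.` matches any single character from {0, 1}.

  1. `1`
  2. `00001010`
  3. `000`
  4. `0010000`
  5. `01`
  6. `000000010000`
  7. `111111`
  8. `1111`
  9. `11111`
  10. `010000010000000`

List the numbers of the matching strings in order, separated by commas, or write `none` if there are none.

1 → match
2 → no match
3 → match
4 → no match
5 → no match
6 → match
7 → match
8 → match
9 → match
10 → match

1, 3, 6, 7, 8, 9, 10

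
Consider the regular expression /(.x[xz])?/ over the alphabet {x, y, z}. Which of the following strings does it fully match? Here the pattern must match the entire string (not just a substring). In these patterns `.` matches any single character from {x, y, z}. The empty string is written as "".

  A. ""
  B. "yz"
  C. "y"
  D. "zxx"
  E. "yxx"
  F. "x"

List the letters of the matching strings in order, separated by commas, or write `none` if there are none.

A, D, E

A → match
B → no match
C → no match
D → match
E → match
F → no match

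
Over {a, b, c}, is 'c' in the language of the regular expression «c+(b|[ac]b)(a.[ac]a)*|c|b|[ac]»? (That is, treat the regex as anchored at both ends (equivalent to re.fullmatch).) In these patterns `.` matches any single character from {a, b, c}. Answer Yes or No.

Yes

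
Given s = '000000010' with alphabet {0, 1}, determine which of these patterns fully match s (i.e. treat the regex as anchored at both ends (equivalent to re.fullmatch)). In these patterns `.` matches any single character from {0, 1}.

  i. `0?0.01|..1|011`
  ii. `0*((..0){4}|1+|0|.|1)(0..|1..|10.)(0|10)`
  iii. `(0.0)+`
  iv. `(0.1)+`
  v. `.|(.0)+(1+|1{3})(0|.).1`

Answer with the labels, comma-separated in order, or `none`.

i → no match
ii → match
iii → match
iv → no match — must end with '1'
v → no match

ii, iii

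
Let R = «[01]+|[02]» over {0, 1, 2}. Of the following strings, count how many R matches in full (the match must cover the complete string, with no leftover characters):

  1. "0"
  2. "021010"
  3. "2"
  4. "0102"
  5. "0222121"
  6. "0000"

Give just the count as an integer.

1 → match
2 → no match
3 → match
4 → no match
5 → no match
6 → match
Total matched: 3

3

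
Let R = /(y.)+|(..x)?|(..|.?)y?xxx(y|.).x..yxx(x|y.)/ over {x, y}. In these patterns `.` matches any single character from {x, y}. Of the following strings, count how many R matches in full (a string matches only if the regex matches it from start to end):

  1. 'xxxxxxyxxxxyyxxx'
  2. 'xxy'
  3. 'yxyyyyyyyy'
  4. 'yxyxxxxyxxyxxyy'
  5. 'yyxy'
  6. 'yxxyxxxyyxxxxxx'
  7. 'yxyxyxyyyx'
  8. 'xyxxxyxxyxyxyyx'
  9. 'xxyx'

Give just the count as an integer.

2

1 → no match
2 → no match
3 → match
4 → no match
5 → no match
6 → no match
7 → match
8 → no match
9 → no match
Total matched: 2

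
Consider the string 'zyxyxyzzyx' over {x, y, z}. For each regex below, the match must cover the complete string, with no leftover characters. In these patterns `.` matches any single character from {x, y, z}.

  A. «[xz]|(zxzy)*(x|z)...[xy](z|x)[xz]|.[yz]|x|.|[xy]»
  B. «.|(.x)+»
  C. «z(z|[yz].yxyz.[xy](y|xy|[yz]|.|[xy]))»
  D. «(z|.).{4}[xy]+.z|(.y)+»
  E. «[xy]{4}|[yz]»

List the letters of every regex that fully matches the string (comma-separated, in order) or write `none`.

A → no match
B → no match
C → match
D → no match
E → no match

C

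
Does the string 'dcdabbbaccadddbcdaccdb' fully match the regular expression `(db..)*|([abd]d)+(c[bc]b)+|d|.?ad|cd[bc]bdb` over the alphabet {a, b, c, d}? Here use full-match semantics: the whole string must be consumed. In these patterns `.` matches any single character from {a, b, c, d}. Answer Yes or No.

No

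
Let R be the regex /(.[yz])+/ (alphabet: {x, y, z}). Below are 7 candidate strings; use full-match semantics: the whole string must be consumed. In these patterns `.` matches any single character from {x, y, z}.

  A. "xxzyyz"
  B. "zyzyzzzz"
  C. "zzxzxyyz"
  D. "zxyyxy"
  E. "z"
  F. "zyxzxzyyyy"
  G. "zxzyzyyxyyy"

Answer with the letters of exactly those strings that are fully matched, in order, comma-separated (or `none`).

A → no match
B → match
C → match
D → no match
E → no match
F → match
G → no match

B, C, F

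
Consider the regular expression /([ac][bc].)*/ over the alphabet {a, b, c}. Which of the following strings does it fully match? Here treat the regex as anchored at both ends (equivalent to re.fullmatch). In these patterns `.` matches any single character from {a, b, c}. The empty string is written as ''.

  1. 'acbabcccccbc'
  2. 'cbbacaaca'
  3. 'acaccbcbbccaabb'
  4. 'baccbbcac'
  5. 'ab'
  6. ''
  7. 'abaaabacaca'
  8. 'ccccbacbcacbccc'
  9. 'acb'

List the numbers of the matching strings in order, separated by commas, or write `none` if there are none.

1 → match
2 → match
3 → match
4 → no match
5 → no match
6 → match
7 → no match
8 → match
9 → match

1, 2, 3, 6, 8, 9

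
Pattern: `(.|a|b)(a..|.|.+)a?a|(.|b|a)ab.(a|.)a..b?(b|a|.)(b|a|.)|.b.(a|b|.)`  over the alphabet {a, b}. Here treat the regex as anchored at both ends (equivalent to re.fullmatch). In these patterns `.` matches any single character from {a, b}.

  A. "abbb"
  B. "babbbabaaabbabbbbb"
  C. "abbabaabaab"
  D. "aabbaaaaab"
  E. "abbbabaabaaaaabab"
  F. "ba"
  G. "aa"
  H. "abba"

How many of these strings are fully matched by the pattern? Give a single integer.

A → match
B → no match
C → no match
D → match
E → no match
F → no match
G → no match
H → match
Total matched: 3

3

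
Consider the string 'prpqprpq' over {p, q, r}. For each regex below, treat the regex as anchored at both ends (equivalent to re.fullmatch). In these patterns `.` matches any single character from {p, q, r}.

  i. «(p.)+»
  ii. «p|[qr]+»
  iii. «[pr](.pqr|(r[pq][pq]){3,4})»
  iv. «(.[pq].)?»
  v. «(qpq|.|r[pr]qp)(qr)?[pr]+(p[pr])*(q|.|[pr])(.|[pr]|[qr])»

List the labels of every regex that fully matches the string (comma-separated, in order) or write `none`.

i

i → match
ii → no match
iii → no match
iv → no match
v → no match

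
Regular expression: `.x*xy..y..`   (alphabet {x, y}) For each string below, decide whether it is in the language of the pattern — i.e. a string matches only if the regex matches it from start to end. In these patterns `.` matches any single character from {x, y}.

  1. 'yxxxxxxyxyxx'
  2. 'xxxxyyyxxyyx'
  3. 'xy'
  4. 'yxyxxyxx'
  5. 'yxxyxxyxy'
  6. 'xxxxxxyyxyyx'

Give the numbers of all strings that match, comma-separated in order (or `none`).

4, 5, 6

1 → no match
2 → no match
3 → no match
4 → match
5 → match
6 → match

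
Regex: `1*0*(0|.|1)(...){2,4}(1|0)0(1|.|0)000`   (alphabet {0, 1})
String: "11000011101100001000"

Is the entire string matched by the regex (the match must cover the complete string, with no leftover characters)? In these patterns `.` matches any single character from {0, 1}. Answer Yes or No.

Yes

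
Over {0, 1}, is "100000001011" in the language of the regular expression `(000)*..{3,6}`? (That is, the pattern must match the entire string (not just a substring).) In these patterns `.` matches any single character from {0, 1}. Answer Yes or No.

No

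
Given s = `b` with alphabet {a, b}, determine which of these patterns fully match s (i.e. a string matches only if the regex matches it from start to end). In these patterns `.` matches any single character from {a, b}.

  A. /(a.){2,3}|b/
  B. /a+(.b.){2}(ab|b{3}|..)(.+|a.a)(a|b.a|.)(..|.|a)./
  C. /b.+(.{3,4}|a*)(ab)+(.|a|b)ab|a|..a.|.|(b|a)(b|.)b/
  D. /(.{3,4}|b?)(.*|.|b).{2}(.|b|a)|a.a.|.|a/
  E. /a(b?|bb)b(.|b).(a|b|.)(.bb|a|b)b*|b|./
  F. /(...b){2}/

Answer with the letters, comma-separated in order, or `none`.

A → match
B → no match — must start with `a`
C → match
D → match
E → match
F → no match

A, C, D, E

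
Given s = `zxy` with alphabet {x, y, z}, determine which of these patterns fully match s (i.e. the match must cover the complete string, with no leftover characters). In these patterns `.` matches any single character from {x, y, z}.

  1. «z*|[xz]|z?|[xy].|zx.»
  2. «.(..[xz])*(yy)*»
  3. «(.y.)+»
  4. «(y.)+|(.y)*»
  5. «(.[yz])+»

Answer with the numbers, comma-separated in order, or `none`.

1 → match
2 → no match
3 → no match
4 → no match
5 → no match

1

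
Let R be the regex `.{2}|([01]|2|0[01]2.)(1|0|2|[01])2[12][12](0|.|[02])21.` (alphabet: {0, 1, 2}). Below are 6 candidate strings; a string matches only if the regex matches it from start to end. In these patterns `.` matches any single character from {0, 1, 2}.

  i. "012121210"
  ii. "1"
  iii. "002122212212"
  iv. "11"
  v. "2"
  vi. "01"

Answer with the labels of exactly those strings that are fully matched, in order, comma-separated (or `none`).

i, iii, iv, vi

i → match
ii → no match
iii → match
iv → match
v → no match
vi → match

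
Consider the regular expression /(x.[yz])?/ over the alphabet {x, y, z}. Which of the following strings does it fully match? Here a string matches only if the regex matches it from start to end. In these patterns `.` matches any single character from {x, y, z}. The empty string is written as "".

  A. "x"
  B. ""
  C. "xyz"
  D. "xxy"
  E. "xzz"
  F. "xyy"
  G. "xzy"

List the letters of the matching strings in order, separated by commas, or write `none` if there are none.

B, C, D, E, F, G

A → no match
B → match
C → match
D → match
E → match
F → match
G → match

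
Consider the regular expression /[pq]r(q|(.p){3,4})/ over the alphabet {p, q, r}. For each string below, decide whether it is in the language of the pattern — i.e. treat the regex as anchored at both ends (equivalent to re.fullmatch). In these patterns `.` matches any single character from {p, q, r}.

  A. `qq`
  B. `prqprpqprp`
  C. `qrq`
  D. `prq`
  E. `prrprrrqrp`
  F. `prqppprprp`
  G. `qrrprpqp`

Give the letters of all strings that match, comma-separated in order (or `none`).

B, C, D, F, G

A → no match
B → match
C → match
D → match
E → no match
F → match
G → match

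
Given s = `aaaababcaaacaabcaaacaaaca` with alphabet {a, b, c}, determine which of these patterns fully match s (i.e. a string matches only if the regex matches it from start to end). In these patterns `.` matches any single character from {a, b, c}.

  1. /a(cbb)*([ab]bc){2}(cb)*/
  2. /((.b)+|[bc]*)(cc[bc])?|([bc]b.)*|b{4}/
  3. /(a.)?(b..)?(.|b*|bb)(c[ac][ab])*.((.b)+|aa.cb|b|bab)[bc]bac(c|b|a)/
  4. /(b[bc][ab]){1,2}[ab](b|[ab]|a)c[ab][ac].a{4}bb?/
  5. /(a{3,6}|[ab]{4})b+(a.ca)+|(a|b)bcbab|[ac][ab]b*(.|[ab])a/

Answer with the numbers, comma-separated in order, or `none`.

5

1 → no match
2 → no match
3 → no match
4 → no match — must start with `b`
5 → match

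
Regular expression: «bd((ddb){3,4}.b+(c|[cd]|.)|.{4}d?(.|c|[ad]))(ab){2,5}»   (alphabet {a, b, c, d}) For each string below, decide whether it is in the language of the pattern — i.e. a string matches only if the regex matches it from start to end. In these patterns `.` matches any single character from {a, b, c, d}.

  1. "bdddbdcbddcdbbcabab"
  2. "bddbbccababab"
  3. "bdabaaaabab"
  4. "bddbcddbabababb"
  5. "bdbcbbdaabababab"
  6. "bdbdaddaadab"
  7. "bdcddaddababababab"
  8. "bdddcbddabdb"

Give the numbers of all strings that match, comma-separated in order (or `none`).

1 → no match
2 → match
3 → match
4 → no match — must end with "ab"
5 → match
6 → no match
7 → match
8 → no match — must end with "ab"

2, 3, 5, 7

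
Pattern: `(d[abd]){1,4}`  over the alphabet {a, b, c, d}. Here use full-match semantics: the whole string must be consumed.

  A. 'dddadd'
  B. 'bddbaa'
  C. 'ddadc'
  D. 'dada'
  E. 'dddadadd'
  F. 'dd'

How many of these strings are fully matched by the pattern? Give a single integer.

4

A. 'dddadd' → match
B. 'bddbaa' → no match — must start with 'd'
C. 'ddadc' → no match
D. 'dada' → match
E. 'dddadadd' → match
F. 'dd' → match
Total matched: 4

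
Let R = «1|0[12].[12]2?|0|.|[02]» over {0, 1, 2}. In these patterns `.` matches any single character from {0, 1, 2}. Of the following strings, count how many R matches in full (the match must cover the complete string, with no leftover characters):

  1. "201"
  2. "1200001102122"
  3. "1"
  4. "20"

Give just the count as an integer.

1 → no match
2 → no match
3 → match
4 → no match
Total matched: 1

1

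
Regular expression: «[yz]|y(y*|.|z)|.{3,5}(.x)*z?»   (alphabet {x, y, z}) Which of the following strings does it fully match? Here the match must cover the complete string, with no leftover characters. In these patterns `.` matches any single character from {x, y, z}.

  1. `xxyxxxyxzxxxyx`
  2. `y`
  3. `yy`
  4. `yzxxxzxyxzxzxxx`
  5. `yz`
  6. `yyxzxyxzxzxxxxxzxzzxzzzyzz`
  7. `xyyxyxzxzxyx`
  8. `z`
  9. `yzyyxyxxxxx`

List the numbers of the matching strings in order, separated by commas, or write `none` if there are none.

1, 2, 3, 4, 5, 7, 8, 9

1 → match
2 → match
3 → match
4 → match
5 → match
6 → no match
7 → match
8 → match
9 → match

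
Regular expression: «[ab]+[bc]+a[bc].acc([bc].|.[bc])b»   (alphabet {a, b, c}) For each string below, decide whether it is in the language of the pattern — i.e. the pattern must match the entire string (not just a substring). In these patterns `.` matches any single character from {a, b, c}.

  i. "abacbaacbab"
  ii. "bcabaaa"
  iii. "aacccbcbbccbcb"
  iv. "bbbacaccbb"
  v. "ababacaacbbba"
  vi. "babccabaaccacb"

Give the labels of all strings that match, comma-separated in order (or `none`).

vi

i. "abacbaacbab" → no match
ii. "bcabaaa" → no match — must end with "b"
iii → no match
iv. "bbbacaccbb" → no match
v → no match — must end with "b"
vi → match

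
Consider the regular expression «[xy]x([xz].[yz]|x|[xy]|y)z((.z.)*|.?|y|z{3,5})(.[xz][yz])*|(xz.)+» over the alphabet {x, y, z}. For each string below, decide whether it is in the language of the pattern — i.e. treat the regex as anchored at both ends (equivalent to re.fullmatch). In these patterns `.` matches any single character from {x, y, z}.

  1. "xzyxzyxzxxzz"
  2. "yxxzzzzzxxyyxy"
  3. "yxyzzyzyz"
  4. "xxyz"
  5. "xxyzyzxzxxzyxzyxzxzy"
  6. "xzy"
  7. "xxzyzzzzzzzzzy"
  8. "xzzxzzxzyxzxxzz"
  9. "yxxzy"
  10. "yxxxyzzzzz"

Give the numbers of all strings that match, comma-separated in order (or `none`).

1 → match
2 → match
3 → no match
4 → match
5 → match
6 → match
7 → match
8 → match
9 → match
10 → match

1, 2, 4, 5, 6, 7, 8, 9, 10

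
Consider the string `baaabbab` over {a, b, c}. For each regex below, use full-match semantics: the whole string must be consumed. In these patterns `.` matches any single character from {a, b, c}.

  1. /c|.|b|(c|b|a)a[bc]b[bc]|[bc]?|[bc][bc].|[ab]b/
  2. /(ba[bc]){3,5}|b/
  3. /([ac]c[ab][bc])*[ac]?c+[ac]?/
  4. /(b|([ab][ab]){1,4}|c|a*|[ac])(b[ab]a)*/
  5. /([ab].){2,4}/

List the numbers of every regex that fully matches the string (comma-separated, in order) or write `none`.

4, 5

1 → no match
2 → no match
3 → no match
4 → match
5 → match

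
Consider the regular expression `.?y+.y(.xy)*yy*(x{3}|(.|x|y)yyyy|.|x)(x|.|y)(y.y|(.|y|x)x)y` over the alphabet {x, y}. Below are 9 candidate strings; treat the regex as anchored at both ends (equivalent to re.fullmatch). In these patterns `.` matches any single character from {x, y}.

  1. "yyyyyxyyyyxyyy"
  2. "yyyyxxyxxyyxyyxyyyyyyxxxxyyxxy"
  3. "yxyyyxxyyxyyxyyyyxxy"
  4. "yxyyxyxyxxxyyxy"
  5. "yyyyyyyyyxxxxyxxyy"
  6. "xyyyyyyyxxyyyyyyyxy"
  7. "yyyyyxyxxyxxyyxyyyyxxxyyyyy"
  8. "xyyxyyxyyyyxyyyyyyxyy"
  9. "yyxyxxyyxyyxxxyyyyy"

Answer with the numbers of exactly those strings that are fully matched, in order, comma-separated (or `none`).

1 → no match
2 → no match
3 → no match
4 → no match
5 → no match
6 → match
7 → match
8 → match
9 → match

6, 7, 8, 9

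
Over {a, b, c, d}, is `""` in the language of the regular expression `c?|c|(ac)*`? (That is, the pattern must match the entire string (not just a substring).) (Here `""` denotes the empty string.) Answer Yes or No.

Yes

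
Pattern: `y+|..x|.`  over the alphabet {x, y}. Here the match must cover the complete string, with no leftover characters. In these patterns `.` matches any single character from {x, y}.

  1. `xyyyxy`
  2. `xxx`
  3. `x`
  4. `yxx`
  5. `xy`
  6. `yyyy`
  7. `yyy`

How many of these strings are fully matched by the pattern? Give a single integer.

1. `xyyyxy` → no match
2. `xxx` → match
3. `x` → match
4. `yxx` → match
5. `xy` → no match
6. `yyyy` → match
7. `yyy` → match
Total matched: 5

5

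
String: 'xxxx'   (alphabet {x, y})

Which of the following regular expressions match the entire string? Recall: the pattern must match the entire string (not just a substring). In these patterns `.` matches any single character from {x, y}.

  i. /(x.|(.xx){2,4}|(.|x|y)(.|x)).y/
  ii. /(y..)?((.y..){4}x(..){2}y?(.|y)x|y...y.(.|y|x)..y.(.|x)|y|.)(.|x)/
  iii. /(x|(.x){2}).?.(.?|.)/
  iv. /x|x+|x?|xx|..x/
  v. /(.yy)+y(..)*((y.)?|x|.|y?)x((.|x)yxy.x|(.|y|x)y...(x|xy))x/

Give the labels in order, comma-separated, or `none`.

i → no match — must end with 'y'
ii → no match
iii → match
iv → match
v → no match

iii, iv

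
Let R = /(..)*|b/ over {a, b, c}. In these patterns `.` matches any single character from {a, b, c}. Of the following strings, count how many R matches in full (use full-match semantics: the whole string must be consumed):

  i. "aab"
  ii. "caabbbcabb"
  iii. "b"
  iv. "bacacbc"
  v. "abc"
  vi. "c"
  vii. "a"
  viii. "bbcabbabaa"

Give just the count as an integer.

3

i → no match
ii → match
iii → match
iv → no match
v → no match
vi → no match
vii → no match
viii → match
Total matched: 3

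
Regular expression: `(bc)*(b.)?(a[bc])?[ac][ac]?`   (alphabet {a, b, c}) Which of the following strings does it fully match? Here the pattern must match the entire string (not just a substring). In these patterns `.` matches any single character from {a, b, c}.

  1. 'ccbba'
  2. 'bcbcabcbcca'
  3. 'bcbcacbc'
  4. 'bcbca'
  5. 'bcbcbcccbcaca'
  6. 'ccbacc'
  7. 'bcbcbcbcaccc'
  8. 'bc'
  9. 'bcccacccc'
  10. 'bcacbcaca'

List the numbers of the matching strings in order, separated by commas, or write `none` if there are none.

1 → no match
2 → no match
3 → no match
4 → match
5 → no match
6 → no match
7 → match
8 → no match
9 → no match
10 → no match

4, 7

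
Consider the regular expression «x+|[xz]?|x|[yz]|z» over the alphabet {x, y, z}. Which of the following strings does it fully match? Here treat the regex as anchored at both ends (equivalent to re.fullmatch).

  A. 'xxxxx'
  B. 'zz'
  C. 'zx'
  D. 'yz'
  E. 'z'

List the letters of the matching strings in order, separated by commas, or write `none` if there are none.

A, E

A → match
B → no match
C → no match
D → no match
E → match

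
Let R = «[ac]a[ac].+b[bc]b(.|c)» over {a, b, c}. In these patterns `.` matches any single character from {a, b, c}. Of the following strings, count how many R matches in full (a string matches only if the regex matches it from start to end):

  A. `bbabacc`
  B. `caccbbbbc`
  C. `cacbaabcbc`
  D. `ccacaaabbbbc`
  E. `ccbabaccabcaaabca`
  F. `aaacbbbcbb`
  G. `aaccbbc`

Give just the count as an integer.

3

A. `bbabacc` → no match
B. `caccbbbbc` → match
C. `cacbaabcbc` → match
D. `ccacaaabbbbc` → no match
E → no match
F. `aaacbbbcbb` → match
G. `aaccbbc` → no match
Total matched: 3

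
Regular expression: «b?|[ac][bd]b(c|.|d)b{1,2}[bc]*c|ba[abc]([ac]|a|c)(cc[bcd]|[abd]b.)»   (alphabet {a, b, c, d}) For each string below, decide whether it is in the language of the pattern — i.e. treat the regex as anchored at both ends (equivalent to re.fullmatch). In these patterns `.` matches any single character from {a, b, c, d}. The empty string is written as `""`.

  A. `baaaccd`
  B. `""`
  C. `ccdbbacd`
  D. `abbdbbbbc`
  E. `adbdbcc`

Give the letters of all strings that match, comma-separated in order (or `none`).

A. `baaaccd` → match
B. `""` → match
C. `ccdbbacd` → no match
D. `abbdbbbbc` → match
E. `adbdbcc` → match

A, B, D, E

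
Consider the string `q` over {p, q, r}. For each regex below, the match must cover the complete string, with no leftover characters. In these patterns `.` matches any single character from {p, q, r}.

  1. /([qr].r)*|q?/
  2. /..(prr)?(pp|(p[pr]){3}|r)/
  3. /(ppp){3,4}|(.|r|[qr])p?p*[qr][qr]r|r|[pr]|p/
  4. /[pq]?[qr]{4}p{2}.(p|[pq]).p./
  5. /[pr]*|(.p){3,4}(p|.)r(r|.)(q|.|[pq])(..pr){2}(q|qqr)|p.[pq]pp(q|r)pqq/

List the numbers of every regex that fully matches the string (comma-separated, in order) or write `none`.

1

1 → match
2 → no match
3 → no match
4 → no match
5 → no match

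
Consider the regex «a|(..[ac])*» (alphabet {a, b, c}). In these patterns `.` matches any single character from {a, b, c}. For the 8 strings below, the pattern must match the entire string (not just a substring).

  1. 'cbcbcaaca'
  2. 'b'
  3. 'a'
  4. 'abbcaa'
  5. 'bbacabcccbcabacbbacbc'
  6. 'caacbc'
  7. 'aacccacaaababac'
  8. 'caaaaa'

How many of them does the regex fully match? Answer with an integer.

5

1 → match
2 → no match
3 → match
4 → no match
5 → no match
6 → match
7 → match
8 → match
Total matched: 5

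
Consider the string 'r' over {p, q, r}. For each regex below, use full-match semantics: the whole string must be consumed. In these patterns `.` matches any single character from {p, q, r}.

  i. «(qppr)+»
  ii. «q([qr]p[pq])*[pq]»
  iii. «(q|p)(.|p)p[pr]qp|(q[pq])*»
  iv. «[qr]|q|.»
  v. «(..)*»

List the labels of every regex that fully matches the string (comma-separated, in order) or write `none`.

iv

i → no match — must start with 'qppr'
ii → no match — must start with 'q'
iii → no match
iv → match
v → no match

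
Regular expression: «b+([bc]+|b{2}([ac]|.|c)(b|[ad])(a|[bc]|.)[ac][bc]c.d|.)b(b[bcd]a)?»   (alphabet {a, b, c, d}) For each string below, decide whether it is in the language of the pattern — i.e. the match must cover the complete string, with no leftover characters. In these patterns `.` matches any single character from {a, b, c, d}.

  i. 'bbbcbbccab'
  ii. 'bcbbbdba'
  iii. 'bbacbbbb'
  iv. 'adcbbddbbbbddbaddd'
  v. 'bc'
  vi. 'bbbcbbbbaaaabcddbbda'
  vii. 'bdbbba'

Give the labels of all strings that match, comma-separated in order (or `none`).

vii

i → no match
ii → no match
iii → no match
iv → no match — must start with 'b'
v → no match
vi → no match
vii → match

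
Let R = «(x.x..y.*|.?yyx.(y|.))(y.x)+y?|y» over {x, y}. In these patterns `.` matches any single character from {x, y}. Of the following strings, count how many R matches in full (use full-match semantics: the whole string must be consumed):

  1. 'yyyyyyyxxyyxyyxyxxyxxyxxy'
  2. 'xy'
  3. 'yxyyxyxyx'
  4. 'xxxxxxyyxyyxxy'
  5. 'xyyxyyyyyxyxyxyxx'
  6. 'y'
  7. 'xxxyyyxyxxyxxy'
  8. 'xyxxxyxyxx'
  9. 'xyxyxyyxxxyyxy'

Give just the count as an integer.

4

1 → no match
2 → no match
3 → no match
4 → no match
5 → no match
6 → match
7 → match
8 → match
9 → match
Total matched: 4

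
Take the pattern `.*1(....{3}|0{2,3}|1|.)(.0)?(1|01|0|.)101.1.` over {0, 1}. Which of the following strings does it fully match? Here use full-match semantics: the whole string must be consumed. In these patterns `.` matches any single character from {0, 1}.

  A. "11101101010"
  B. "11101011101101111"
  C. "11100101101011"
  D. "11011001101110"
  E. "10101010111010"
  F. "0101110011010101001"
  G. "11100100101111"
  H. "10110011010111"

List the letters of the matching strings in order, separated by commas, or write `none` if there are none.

A → match
B → match
C → match
D → match
E → no match
F → no match
G → match
H → no match

A, B, C, D, G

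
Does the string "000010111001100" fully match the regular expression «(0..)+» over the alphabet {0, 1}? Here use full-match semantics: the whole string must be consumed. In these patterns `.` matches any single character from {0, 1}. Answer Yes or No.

No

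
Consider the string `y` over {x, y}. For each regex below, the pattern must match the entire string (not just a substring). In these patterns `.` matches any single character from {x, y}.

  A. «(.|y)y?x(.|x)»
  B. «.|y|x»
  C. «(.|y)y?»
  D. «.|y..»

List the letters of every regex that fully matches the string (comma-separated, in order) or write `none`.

B, C, D

A → no match
B → match
C → match
D → match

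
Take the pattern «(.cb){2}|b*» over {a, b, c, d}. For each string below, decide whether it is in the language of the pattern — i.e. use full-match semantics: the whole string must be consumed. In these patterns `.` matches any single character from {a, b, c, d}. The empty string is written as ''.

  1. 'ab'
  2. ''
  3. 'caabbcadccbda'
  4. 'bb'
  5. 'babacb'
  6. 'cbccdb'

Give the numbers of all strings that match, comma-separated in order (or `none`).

2, 4

1 → no match
2 → match
3 → no match
4 → match
5 → no match
6 → no match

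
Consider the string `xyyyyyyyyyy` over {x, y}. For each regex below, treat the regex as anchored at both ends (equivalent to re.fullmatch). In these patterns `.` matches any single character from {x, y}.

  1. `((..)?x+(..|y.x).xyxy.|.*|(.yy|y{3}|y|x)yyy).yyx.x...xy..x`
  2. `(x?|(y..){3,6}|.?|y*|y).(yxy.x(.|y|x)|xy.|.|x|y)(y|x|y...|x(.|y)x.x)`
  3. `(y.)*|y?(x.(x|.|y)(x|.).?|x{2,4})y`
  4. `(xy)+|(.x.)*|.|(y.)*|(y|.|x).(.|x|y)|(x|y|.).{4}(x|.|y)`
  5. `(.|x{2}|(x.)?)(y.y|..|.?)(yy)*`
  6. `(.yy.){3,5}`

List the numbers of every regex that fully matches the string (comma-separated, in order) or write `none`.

5

1 → no match — must end with `x`
2 → no match
3 → no match
4 → no match
5 → match
6 → no match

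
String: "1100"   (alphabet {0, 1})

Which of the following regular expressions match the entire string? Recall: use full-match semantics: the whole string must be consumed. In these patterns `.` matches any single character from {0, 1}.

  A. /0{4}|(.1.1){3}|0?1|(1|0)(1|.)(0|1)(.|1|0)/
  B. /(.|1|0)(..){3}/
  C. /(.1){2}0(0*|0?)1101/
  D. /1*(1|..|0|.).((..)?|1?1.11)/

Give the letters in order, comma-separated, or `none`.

A → match
B → no match
C → no match — must end with "1101"
D → match

A, D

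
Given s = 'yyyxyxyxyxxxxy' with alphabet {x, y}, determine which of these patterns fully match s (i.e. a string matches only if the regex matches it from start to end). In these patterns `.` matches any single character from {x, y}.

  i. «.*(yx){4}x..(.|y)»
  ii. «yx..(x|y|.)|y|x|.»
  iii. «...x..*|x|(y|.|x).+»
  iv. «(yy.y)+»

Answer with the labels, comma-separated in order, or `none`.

i, iii

i → match
ii → no match
iii → match
iv → no match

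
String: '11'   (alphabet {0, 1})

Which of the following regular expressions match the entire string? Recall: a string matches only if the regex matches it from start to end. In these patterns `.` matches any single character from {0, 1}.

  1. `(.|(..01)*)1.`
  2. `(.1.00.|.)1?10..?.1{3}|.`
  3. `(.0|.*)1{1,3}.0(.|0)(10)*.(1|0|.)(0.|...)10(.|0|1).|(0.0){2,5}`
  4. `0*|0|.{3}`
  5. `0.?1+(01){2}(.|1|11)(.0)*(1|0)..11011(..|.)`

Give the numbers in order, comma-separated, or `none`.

1

1 → match
2 → no match
3 → no match
4 → no match
5 → no match — must start with '0'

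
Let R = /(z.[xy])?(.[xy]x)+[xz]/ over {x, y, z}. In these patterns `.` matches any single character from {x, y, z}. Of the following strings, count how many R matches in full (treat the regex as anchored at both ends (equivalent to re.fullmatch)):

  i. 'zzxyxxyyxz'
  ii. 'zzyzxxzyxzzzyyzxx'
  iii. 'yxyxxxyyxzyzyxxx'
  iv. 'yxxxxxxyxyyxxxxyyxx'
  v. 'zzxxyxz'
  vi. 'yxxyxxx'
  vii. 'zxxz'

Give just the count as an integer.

5

i. 'zzxyxxyyxz' → match
ii → no match
iii → no match
iv → match
v. 'zzxxyxz' → match
vi. 'yxxyxxx' → match
vii. 'zxxz' → match
Total matched: 5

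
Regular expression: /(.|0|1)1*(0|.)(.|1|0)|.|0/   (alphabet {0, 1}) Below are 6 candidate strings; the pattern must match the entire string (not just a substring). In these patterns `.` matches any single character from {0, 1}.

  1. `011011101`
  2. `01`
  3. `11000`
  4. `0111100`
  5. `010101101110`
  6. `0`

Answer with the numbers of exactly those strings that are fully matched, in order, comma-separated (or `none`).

1 → no match
2 → no match
3 → no match
4 → match
5 → no match
6 → match

4, 6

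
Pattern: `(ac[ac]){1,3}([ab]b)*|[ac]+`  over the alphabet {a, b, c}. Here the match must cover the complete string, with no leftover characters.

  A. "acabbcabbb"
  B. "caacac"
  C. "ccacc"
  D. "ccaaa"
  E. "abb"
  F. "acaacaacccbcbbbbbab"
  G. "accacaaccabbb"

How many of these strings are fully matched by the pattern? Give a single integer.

4

A → no match
B → match
C → match
D → match
E → no match
F → no match
G → match
Total matched: 4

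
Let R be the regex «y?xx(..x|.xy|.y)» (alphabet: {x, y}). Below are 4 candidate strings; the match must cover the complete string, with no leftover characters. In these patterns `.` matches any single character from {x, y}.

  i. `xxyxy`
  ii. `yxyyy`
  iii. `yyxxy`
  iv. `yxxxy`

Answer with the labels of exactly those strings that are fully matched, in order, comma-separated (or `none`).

i, iv

i → match
ii → no match
iii → no match
iv → match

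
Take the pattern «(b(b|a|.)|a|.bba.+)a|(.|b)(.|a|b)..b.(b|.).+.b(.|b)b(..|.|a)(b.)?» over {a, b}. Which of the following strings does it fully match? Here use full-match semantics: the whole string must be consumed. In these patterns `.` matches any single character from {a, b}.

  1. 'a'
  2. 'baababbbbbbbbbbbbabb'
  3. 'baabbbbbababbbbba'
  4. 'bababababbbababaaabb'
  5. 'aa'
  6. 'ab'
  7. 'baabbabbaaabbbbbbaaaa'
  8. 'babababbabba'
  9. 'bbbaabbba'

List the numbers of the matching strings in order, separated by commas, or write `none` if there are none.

1 → no match
2 → no match
3 → match
4 → no match
5 → match
6 → no match
7 → no match
8 → no match
9 → match

3, 5, 9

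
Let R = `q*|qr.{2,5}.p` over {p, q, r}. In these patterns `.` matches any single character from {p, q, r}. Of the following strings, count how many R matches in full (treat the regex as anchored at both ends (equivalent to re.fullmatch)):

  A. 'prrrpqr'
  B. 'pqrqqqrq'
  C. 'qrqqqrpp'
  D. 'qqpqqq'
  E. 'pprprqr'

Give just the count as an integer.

1

A → no match
B → no match
C → match
D → no match
E → no match
Total matched: 1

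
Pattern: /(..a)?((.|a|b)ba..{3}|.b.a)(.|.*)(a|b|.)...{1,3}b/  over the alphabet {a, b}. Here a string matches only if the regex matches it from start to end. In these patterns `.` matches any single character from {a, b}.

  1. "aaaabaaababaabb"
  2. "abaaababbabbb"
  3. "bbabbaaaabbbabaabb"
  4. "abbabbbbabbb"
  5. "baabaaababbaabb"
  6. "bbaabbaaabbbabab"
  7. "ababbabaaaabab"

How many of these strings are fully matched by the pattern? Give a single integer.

6

1 → match
2 → match
3 → match
4 → match
5 → no match
6 → match
7 → match
Total matched: 6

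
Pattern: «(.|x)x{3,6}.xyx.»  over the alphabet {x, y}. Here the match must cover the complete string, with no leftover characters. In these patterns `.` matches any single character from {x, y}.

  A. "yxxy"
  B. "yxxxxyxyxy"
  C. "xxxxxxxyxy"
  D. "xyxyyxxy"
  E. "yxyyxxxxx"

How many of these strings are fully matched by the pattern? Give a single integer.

2

A → no match
B → match
C → match
D → no match
E → no match
Total matched: 2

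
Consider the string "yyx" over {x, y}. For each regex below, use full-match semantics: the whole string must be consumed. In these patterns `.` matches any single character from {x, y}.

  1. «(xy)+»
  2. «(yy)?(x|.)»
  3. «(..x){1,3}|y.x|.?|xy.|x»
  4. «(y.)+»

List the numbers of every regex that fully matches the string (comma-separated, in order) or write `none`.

2, 3

1 → no match — must start with "xy"
2 → match
3 → match
4 → no match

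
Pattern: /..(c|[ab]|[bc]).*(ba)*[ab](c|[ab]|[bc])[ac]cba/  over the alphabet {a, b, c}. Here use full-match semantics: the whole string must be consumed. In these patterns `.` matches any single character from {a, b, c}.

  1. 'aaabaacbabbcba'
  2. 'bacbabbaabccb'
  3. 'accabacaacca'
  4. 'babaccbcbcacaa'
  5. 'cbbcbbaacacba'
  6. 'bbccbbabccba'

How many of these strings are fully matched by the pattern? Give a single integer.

1 → no match
2 → no match — must end with 'cba'
3 → no match — must end with 'cba'
4 → no match — must end with 'cba'
5 → match
6 → match
Total matched: 2

2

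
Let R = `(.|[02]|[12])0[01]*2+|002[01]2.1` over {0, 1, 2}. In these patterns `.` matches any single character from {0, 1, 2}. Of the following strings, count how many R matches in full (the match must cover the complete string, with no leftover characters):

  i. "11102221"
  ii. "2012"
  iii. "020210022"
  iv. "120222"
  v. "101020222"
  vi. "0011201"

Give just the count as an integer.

1

i → no match
ii → match
iii → no match
iv → no match
v → no match
vi → no match
Total matched: 1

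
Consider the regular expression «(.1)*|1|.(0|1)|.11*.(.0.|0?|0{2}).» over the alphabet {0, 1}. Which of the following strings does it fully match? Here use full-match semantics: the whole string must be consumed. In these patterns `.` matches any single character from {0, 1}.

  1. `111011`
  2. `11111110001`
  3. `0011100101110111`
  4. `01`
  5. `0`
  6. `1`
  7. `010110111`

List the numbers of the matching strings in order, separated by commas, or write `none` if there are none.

2, 4, 6

1 → no match
2 → match
3 → no match
4 → match
5 → no match
6 → match
7 → no match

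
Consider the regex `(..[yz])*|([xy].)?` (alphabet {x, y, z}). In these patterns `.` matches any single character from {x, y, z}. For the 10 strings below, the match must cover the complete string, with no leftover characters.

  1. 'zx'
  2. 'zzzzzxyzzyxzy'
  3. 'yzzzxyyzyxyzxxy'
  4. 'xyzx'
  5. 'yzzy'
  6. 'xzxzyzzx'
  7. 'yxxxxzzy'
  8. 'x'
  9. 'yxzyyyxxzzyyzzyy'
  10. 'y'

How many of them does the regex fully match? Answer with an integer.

1

1 → no match
2 → no match
3 → match
4 → no match
5 → no match
6 → no match
7 → no match
8 → no match
9 → no match
10 → no match
Total matched: 1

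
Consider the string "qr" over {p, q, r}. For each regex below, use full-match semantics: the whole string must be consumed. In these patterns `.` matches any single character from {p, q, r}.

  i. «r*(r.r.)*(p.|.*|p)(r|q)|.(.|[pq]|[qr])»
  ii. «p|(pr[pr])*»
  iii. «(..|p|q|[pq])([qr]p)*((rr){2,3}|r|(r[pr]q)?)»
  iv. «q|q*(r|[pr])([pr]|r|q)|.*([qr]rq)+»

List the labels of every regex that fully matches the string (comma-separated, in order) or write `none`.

i → match
ii → no match
iii → match
iv → no match

i, iii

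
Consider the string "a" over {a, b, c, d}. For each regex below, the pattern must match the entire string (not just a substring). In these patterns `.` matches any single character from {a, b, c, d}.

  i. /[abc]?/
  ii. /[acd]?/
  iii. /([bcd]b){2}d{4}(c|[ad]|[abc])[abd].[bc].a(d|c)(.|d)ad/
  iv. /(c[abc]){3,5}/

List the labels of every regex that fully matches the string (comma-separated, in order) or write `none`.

i → match
ii → match
iii → no match — must end with "ad"
iv → no match — must start with "c"

i, ii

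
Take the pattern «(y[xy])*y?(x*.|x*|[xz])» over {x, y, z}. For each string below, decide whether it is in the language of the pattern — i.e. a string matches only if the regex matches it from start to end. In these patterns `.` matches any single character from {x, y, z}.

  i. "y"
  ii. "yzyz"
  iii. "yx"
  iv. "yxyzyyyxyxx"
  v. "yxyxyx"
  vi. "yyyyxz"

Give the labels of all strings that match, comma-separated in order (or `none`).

i, iii, v, vi

i. "y" → match
ii. "yzyz" → no match
iii. "yx" → match
iv. "yxyzyyyxyxx" → no match
v. "yxyxyx" → match
vi. "yyyyxz" → match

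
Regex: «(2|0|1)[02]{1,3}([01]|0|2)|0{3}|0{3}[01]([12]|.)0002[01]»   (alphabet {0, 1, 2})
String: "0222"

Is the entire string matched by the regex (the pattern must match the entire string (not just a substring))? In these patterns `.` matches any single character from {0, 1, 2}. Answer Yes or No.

Yes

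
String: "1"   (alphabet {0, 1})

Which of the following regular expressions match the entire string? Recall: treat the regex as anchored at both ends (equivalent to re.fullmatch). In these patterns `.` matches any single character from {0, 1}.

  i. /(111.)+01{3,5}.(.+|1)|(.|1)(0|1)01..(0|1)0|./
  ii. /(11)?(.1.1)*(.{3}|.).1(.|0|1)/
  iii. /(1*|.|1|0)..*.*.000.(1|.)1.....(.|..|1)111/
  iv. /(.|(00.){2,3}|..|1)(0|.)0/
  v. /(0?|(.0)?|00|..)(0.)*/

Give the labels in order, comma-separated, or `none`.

i

i → match
ii → no match
iii → no match — must end with "111"
iv → no match — must end with "0"
v → no match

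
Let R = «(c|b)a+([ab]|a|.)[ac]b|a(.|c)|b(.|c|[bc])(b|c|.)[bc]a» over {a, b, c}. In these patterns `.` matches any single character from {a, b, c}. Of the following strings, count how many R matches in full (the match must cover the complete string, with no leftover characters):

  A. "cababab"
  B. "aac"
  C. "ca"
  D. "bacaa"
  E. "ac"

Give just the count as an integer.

A → no match
B → no match
C → no match
D → no match
E → match
Total matched: 1

1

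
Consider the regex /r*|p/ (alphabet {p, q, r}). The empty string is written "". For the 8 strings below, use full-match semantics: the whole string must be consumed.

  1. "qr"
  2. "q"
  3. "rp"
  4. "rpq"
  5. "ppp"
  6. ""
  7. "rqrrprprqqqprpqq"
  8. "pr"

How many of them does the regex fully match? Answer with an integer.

1

1. "qr" → no match
2. "q" → no match
3. "rp" → no match
4. "rpq" → no match
5. "ppp" → no match
6. "" → match
7 → no match
8. "pr" → no match
Total matched: 1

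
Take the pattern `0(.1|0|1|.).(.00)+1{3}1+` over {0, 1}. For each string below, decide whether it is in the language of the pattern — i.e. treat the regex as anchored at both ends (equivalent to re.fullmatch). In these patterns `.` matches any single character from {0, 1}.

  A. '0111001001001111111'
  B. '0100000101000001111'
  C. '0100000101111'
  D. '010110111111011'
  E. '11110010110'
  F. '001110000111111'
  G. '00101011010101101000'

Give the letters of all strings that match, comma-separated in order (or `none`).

A

A → match
B → no match
C → no match
D → no match
E → no match — must start with '0'
F → no match
G → no match — must end with '1'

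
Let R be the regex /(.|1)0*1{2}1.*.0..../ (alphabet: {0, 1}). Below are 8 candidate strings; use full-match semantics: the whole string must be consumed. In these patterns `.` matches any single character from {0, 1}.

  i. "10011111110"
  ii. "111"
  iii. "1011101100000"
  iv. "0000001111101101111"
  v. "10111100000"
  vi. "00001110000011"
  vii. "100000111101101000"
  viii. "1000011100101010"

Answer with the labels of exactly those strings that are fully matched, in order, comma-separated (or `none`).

iii, iv, v, vi, vii, viii

i → no match
ii → no match
iii → match
iv → match
v → match
vi → match
vii → match
viii → match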